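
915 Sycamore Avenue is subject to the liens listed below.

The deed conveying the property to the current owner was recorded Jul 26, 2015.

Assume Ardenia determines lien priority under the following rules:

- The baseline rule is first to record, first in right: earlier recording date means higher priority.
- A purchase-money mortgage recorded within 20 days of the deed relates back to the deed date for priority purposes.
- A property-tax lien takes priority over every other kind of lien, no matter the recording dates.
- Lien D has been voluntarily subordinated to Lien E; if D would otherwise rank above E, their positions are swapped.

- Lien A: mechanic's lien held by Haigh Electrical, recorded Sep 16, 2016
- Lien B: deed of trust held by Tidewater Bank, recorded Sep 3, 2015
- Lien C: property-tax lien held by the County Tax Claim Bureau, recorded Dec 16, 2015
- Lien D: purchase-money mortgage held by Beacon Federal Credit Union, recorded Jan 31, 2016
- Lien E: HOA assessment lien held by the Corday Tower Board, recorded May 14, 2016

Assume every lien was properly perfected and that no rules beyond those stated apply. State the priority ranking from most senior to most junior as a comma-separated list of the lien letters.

Effective dates after the stated exceptions: D missed the 20-day window (189 days after the deed), so its recording date stands.
As a property-tax lien, C is senior to every other lien.
Remaining liens by effective date: B (Sep 3, 2015), D (Jan 31, 2016), E (May 14, 2016), A (Sep 16, 2016).
Because D would otherwise rank above E, the subordination swaps them.

C, B, E, D, A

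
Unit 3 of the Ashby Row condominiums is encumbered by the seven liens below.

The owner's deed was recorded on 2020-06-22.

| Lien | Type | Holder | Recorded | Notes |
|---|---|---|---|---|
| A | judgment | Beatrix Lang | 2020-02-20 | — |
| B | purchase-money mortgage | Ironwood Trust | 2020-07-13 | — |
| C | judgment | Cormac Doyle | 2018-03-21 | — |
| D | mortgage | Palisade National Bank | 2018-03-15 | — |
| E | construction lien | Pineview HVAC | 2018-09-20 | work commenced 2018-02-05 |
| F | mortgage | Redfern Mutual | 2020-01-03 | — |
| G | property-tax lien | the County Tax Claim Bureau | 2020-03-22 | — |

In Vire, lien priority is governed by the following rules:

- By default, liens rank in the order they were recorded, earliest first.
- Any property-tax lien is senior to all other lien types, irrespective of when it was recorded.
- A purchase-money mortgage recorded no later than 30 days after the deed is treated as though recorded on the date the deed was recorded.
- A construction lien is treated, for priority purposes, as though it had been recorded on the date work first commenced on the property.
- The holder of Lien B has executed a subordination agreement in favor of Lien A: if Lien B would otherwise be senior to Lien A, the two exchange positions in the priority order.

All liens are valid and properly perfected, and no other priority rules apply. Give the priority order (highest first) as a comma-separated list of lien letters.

G, E, D, C, F, A, B

Adjusting effective dates: B's effective date is the deed date, 2020-06-22; E is treated as recorded 2018-02-05, the work-commencement date.
G is a property-tax lien and takes priority over every other lien.
Remaining liens by effective date: E (2018-02-05), D (2018-03-15), C (2018-03-21), F (2020-01-03), A (2020-02-20), B (2020-06-22).
B is already junior to A, so the subordination agreement changes nothing.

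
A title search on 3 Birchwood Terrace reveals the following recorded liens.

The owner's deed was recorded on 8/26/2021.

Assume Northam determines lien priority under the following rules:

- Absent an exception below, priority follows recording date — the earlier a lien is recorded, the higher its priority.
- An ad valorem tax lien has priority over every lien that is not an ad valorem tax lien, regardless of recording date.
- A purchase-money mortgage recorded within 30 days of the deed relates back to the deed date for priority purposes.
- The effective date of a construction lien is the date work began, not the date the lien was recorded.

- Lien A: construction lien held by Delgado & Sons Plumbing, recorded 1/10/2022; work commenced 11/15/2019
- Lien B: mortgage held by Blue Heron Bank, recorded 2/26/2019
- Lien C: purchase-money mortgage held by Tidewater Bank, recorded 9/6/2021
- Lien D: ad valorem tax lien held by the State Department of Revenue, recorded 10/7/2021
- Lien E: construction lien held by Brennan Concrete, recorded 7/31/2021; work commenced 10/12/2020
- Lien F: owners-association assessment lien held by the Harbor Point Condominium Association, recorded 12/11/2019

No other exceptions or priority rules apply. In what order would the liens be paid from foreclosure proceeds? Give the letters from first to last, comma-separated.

D, B, A, F, E, C

Effective dates after the stated exceptions: A relates back to 11/15/2019 (work commenced); C relates back to the deed date 8/26/2021; E's effective date is 10/12/2020, when work began.
D, as an ad valorem tax lien, has superpriority and ranks first.
Ordering the rest by effective date: B (2/26/2019), A (11/15/2019), F (12/11/2019), E (10/12/2020), C (8/26/2021).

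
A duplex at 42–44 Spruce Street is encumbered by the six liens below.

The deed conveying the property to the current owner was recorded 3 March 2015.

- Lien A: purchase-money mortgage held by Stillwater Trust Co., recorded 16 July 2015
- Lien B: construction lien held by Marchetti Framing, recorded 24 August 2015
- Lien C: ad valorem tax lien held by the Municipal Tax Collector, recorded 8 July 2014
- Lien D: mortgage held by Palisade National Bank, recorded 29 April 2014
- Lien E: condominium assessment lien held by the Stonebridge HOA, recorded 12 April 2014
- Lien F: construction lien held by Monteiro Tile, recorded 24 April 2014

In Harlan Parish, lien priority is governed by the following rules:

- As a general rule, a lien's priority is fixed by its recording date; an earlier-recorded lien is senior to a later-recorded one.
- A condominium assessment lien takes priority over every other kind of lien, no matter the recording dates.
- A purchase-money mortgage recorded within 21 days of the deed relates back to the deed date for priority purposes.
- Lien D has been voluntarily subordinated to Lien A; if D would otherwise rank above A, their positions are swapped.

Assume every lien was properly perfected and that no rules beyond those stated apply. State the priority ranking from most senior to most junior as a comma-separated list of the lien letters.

E, F, A, C, D, B

First, effective dates: A was recorded 135 days after the deed — beyond 21 days — so no relation-back applies.
As a condominium assessment lien, E is senior to every other lien.
Remaining liens by effective date: F (24 April 2014), D (29 April 2014), C (8 July 2014), A (16 July 2015), B (24 August 2015).
D is senior to A before the subordination, so the two trade places.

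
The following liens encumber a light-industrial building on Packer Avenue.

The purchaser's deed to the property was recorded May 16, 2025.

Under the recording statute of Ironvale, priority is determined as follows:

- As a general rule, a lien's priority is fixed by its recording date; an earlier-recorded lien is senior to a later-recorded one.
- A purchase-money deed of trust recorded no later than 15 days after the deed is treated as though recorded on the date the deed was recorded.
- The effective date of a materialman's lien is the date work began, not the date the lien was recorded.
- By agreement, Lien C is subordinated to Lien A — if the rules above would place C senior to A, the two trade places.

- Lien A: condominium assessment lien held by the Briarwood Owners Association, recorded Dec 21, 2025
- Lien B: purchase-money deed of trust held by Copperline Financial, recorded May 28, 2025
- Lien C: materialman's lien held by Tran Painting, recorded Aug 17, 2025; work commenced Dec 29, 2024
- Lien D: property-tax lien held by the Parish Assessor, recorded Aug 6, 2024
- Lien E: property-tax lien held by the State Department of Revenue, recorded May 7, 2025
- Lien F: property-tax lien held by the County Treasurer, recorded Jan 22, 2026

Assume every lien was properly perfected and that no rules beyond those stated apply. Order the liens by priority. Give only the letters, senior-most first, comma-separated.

D, A, E, B, C, F

First, effective dates: B's effective date is the deed date, May 16, 2025; C's effective date is Dec 29, 2024, when work began.
By effective date, earliest first: D (Aug 6, 2024), C (Dec 29, 2024), E (May 7, 2025), B (May 16, 2025), A (Dec 21, 2025), F (Jan 22, 2026).
The subordination applies — C was senior to A — so C and A swap.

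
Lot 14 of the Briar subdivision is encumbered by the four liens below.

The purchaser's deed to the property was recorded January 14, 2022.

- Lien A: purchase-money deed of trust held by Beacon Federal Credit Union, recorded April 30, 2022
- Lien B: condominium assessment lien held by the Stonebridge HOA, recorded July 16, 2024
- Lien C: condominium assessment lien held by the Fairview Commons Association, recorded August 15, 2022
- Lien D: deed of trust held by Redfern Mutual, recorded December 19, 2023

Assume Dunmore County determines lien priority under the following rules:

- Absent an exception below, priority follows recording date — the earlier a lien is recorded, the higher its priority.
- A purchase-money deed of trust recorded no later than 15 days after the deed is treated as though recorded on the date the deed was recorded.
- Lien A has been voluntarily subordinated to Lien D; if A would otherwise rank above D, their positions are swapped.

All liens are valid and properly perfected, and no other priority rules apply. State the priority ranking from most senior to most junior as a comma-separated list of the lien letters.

D, C, A, B

Adjusting effective dates: A missed the 15-day window (106 days after the deed), so its recording date stands.
Ordering by effective date: A (April 30, 2022), C (August 15, 2022), D (December 19, 2023), B (July 16, 2024).
Because A would otherwise rank above D, the subordination swaps them.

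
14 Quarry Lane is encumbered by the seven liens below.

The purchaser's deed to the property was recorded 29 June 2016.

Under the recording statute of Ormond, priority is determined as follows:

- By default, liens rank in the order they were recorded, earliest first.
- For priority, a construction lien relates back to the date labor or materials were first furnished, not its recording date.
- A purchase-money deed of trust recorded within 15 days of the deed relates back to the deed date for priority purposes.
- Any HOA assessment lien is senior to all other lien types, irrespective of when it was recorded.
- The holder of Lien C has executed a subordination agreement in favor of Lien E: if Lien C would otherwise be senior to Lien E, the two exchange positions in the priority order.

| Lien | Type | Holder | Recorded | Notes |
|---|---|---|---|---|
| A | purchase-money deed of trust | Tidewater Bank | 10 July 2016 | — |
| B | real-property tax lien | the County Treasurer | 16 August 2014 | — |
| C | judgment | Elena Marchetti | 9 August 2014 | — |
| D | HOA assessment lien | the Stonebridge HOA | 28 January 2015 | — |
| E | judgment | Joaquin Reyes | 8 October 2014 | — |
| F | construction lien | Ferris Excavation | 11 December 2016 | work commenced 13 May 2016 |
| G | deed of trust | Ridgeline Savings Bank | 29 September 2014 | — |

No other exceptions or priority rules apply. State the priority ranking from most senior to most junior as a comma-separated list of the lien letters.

First, effective dates: A's effective date is the deed date, 29 June 2016; F relates back to 13 May 2016 (work commenced).
As an HOA assessment lien, D is senior to every other lien.
Ordering the rest by effective date: C (9 August 2014), B (16 August 2014), G (29 September 2014), E (8 October 2014), F (13 May 2016), A (29 June 2016).
C would otherwise be senior to E, so under the subordination agreement C and E exchange positions.

D, E, B, G, C, F, A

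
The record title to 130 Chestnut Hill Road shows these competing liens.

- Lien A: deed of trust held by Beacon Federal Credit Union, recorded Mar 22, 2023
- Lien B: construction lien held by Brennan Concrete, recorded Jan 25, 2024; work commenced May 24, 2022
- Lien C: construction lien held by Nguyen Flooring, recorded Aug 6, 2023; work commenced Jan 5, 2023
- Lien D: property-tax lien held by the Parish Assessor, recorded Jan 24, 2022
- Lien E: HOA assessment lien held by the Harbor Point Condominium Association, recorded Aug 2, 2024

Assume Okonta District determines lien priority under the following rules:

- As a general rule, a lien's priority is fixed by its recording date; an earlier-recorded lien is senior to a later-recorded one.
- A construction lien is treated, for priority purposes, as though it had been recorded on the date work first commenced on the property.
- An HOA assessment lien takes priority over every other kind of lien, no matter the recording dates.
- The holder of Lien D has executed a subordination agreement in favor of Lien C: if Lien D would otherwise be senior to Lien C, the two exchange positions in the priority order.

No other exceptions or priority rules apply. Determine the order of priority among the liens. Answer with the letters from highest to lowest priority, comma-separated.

First, effective dates: B relates back to May 24, 2022 (work commenced); C relates back to Jan 5, 2023 (work commenced).
E is an HOA assessment lien, so it outranks all other liens regardless of date.
Among the remaining liens, by effective date: D (Jan 24, 2022), B (May 24, 2022), C (Jan 5, 2023), A (Mar 22, 2023).
Because D would otherwise rank above C, the subordination swaps them.

E, C, B, D, A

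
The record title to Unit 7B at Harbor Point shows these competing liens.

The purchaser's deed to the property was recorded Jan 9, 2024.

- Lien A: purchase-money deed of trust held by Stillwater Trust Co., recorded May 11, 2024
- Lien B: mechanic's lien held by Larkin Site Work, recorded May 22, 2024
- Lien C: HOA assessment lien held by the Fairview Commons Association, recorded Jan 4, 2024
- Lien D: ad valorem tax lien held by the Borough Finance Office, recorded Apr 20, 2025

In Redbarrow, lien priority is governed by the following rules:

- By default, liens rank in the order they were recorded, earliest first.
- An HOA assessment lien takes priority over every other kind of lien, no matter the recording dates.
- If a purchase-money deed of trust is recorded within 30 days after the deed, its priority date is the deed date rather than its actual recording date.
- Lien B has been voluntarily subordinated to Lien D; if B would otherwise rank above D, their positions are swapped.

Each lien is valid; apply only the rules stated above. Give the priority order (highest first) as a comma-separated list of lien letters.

C, A, D, B

Adjusting effective dates: A was recorded 123 days after the deed — beyond 30 days — so no relation-back applies.
C, as an HOA assessment lien, has superpriority and ranks first.
Remaining liens by effective date: A (May 11, 2024), B (May 22, 2024), D (Apr 20, 2025).
The subordination applies — B was senior to D — so B and D swap.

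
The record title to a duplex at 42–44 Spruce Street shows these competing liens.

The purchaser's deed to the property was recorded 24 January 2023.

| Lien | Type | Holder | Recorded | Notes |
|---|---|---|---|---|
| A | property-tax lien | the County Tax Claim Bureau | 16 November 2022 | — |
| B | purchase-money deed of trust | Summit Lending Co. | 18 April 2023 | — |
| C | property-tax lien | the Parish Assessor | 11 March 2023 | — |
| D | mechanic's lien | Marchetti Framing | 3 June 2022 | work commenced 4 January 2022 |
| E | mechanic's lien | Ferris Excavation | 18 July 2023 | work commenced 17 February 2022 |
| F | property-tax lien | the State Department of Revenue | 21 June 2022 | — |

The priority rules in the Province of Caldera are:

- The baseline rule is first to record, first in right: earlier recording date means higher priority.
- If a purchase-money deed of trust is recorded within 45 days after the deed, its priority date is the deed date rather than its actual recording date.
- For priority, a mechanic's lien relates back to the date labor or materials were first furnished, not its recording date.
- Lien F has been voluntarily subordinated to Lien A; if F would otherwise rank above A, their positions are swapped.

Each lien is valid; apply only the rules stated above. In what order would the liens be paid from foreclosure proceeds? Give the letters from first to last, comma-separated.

Adjusting effective dates: B was recorded 84 days after the deed, outside the 45-day window, so it keeps its recording date; D's effective date is 4 January 2022, when work began; E's effective date is 17 February 2022, when work began.
By effective date, earliest first: D (4 January 2022), E (17 February 2022), F (21 June 2022), A (16 November 2022), C (11 March 2023), B (18 April 2023).
F is senior to A before the subordination, so the two trade places.

D, E, A, F, C, B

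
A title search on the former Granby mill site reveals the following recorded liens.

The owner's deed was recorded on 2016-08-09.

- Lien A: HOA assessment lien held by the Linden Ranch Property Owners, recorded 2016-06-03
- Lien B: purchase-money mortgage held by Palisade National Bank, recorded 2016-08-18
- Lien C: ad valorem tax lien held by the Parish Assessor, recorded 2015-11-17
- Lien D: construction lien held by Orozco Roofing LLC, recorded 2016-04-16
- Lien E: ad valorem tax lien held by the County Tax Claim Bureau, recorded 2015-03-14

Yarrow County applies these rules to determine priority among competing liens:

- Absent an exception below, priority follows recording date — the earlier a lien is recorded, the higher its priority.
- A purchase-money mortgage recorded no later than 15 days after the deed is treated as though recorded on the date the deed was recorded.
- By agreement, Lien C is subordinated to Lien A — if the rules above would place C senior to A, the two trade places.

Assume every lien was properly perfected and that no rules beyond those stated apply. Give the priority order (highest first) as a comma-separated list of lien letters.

Effective dates after the stated exceptions: B's effective date is the deed date, 2016-08-09.
Ordering by effective date: E (2015-03-14), C (2015-11-17), D (2016-04-16), A (2016-06-03), B (2016-08-09).
C is senior to A before the subordination, so the two trade places.

E, A, D, C, B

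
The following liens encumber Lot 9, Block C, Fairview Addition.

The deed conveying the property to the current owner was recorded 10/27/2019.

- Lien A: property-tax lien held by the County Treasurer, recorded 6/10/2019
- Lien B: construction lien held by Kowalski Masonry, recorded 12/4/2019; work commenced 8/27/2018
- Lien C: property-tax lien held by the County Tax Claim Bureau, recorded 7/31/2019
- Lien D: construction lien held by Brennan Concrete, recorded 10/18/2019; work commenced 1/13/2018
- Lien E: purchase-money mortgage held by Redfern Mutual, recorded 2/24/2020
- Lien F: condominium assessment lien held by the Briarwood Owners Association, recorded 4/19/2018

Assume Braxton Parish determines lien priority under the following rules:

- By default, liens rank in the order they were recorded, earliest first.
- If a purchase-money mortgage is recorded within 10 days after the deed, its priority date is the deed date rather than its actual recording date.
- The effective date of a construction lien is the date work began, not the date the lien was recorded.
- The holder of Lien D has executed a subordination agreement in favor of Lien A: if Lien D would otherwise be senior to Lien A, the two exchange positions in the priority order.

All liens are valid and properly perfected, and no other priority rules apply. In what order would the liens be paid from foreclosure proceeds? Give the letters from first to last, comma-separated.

Effective dates after the stated exceptions: B is treated as recorded 8/27/2018, the work-commencement date; D is treated as recorded 1/13/2018, the work-commencement date; E missed the 10-day window (120 days after the deed), so its recording date stands.
Sorted by effective date: D (1/13/2018), F (4/19/2018), B (8/27/2018), A (6/10/2019), C (7/31/2019), E (2/24/2020).
D is senior to A before the subordination, so the two trade places.

A, F, B, D, C, E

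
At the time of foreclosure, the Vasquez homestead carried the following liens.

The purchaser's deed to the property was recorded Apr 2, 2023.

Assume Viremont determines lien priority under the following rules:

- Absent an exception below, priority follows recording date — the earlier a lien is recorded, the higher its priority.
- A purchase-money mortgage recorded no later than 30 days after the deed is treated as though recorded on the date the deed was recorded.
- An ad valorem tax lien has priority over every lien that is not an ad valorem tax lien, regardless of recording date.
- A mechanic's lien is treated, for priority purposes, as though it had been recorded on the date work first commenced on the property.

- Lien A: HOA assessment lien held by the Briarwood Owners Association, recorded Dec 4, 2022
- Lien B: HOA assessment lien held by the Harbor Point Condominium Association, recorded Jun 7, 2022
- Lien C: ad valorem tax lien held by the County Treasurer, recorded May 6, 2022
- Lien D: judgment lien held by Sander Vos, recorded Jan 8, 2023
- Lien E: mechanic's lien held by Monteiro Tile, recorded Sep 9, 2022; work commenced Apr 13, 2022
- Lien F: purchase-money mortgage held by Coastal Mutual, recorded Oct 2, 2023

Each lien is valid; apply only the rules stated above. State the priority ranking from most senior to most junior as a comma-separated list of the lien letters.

C, E, B, A, D, F

Effective dates: E relates back to Apr 13, 2022 (work commenced); F missed the 30-day window (183 days after the deed), so its recording date stands.
C is an ad valorem tax lien and takes priority over every other lien.
The other liens, earliest effective date first: E (Apr 13, 2022), B (Jun 7, 2022), A (Dec 4, 2022), D (Jan 8, 2023), F (Oct 2, 2023).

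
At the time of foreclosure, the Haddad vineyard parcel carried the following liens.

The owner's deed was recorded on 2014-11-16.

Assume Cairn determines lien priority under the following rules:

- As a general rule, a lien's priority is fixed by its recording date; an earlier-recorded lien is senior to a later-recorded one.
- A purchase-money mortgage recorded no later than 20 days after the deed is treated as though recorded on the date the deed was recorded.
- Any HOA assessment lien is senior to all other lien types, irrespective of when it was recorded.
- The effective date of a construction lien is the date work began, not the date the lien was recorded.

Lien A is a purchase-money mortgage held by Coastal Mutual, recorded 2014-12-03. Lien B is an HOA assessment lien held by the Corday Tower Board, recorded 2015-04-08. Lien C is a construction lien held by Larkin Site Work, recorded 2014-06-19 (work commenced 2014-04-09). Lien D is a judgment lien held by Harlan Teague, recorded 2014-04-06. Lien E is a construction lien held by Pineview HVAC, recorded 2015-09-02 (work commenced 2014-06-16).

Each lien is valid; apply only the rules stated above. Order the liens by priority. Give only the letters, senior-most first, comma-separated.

B, D, C, E, A

Adjusting effective dates: A's effective date is the deed date, 2014-11-16; C's effective date is 2014-04-09, when work began; E's effective date is 2014-06-16, when work began.
B is an HOA assessment lien, so it outranks all other liens regardless of date.
Ordering the rest by effective date: D (2014-04-06), C (2014-04-09), E (2014-06-16), A (2014-11-16).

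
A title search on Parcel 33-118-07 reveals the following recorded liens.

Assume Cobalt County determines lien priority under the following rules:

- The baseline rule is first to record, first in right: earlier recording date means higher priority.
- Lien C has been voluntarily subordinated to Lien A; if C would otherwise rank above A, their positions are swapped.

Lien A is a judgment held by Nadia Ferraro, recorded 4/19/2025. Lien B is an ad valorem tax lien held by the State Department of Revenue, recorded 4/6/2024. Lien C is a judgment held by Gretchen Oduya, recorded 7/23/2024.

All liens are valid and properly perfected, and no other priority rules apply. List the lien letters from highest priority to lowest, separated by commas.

By effective date, earliest first: B (4/6/2024), C (7/23/2024), A (4/19/2025).
C would otherwise be senior to A, so under the subordination agreement C and A exchange positions.

B, A, C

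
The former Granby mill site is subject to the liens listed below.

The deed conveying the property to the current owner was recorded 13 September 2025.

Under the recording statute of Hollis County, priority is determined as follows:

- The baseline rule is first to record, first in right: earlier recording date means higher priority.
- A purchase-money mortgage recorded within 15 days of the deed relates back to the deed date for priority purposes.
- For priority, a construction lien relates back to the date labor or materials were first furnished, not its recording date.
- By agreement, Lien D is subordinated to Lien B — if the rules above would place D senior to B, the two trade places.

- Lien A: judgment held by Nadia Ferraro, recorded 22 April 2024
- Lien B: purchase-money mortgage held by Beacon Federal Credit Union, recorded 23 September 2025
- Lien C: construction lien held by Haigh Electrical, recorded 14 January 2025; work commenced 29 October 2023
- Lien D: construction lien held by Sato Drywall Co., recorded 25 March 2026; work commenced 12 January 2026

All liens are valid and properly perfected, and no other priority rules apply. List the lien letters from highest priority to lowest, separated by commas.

First, effective dates: B relates back to the deed date 13 September 2025; C's effective date is 29 October 2023, when work began; D relates back to 12 January 2026 (work commenced).
Ordering by effective date: C (29 October 2023), A (22 April 2024), B (13 September 2025), D (12 January 2026).
Since D is not senior to B, the subordination leaves the order unchanged.

C, A, B, D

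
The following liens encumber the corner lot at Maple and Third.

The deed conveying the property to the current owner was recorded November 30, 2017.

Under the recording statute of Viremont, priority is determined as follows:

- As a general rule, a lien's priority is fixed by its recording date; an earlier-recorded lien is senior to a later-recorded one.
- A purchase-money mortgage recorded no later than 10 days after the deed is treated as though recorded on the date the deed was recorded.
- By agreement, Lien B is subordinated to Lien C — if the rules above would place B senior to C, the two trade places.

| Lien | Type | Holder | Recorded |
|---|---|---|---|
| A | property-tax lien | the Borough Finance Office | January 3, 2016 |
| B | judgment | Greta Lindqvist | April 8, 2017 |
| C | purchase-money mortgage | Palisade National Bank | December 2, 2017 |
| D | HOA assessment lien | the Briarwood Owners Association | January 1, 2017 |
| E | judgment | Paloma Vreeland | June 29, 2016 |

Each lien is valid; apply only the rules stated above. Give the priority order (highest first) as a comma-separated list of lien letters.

Adjusting effective dates: C relates back to the deed date November 30, 2017.
Ordering by effective date: A (January 3, 2016), E (June 29, 2016), D (January 1, 2017), B (April 8, 2017), C (November 30, 2017).
Because B would otherwise rank above C, the subordination swaps them.

A, E, D, C, B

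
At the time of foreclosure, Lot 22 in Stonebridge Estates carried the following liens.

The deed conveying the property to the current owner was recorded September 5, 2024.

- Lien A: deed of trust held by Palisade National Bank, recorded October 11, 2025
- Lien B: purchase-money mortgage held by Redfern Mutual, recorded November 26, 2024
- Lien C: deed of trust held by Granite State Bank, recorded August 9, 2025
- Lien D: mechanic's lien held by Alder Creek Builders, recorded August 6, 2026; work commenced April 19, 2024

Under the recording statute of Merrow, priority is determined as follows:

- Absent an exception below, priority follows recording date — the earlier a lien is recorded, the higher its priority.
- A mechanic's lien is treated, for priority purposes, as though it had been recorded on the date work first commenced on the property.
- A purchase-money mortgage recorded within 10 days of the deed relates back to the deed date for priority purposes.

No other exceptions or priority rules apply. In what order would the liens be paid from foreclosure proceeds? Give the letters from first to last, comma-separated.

Effective dates after the stated exceptions: B was recorded 82 days after the deed — beyond 10 days — so no relation-back applies; D relates back to April 19, 2024 (work commenced).
Sorted by effective date: D (April 19, 2024), B (November 26, 2024), C (August 9, 2025), A (October 11, 2025).

D, B, C, A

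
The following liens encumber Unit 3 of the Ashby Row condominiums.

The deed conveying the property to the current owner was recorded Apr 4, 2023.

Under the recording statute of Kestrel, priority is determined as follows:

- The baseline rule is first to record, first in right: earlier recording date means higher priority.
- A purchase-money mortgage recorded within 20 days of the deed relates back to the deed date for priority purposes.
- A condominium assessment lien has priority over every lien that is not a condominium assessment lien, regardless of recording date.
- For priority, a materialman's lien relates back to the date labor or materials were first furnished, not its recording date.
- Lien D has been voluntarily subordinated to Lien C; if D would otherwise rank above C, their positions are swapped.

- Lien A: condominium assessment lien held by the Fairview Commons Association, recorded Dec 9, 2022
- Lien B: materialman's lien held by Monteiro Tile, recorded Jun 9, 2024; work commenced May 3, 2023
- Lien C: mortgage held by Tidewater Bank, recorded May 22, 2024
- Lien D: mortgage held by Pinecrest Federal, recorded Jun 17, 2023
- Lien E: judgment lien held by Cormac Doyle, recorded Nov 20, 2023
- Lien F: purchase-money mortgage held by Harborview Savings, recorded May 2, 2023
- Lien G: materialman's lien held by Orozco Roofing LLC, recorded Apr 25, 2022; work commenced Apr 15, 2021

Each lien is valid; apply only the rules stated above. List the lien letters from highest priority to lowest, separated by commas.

A, G, F, B, C, E, D

Adjusting effective dates: B is treated as recorded May 3, 2023, the work-commencement date; F was recorded 28 days after the deed — beyond 20 days — so no relation-back applies; G is treated as recorded Apr 15, 2021, the work-commencement date.
A is a condominium assessment lien, so it outranks all other liens regardless of date.
Among the remaining liens, by effective date: G (Apr 15, 2021), F (May 2, 2023), B (May 3, 2023), D (Jun 17, 2023), E (Nov 20, 2023), C (May 22, 2024).
D is senior to C before the subordination, so the two trade places.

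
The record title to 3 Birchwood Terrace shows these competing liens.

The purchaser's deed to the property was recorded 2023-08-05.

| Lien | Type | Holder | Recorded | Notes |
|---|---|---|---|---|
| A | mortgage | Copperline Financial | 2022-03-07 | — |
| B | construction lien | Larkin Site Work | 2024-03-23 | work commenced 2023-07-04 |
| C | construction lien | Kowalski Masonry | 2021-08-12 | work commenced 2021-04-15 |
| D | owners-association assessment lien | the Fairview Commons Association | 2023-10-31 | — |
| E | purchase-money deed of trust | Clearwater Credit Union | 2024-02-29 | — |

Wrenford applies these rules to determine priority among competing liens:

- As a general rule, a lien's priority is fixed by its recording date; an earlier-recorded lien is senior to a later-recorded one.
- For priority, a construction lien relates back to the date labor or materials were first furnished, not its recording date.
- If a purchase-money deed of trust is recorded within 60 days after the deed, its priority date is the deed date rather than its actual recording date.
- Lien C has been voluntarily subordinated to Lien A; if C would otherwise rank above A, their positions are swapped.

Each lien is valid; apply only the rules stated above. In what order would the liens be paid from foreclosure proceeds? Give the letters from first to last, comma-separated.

A, C, B, D, E

Effective dates after the stated exceptions: B relates back to 2023-07-04 (work commenced); C is treated as recorded 2021-04-15, the work-commencement date; E was recorded 208 days after the deed — beyond 60 days — so no relation-back applies.
By effective date: C (2021-04-15), A (2022-03-07), B (2023-07-04), D (2023-10-31), E (2024-02-29).
C is senior to A before the subordination, so the two trade places.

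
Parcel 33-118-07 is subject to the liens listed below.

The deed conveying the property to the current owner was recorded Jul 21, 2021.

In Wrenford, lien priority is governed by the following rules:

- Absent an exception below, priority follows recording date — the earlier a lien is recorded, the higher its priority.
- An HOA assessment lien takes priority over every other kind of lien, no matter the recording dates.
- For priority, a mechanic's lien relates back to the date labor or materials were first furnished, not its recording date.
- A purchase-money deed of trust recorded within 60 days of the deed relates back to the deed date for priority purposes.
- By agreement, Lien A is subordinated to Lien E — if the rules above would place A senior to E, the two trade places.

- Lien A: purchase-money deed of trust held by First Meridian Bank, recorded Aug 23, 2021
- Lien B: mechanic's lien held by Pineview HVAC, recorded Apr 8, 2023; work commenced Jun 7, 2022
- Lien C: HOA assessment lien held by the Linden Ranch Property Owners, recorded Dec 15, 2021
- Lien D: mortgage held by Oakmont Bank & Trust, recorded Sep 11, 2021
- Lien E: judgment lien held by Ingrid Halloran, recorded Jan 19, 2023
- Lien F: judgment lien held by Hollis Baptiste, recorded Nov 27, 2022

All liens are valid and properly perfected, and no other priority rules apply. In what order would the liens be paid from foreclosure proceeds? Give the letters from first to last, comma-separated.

First, effective dates: A's effective date is the deed date, Jul 21, 2021; B is treated as recorded Jun 7, 2022, the work-commencement date.
C is an HOA assessment lien, so it outranks all other liens regardless of date.
Ordering the rest by effective date: A (Jul 21, 2021), D (Sep 11, 2021), B (Jun 7, 2022), F (Nov 27, 2022), E (Jan 19, 2023).
A is senior to E before the subordination, so the two trade places.

C, E, D, B, F, A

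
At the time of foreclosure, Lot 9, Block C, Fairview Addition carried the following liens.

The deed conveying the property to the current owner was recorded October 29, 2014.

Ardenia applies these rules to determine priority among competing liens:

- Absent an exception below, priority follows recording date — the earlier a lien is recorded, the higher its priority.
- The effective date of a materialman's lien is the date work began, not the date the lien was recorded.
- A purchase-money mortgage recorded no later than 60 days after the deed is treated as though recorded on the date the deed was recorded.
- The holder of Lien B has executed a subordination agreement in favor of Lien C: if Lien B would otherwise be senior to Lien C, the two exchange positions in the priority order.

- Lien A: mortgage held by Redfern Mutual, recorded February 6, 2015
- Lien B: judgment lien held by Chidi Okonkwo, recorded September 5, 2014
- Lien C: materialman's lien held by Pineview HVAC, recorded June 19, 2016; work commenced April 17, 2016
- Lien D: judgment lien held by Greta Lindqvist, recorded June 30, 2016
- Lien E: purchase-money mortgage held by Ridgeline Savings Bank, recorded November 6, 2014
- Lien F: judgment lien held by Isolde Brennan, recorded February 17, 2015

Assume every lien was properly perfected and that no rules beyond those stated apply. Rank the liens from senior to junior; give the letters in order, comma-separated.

Adjusting effective dates: C relates back to April 17, 2016 (work commenced); E was recorded within the 60-day window, so its effective date is the deed date October 29, 2014.
By effective date: B (September 5, 2014), E (October 29, 2014), A (February 6, 2015), F (February 17, 2015), C (April 17, 2016), D (June 30, 2016).
B is senior to C before the subordination, so the two trade places.

C, E, A, F, B, D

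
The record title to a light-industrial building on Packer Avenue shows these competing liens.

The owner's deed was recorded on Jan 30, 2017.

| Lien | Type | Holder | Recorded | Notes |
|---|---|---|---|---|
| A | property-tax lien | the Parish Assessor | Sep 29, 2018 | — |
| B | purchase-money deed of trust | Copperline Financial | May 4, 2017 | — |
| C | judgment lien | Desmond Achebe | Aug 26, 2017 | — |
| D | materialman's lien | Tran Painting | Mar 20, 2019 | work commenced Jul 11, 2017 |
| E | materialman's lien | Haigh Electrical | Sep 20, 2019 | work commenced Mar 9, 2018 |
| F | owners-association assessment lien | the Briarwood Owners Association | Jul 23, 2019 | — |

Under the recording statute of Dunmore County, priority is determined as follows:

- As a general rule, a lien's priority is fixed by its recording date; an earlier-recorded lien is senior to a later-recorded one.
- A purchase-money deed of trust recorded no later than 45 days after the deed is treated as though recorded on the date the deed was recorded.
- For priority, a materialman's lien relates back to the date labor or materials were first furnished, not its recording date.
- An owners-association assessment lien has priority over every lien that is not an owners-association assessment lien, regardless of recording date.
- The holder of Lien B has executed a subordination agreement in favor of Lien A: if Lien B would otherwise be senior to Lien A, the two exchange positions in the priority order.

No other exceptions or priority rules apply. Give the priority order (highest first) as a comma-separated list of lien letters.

F, A, D, C, E, B

Effective dates: B was recorded 94 days after the deed — beyond 45 days — so no relation-back applies; D is treated as recorded Jul 11, 2017, the work-commencement date; E is treated as recorded Mar 9, 2018, the work-commencement date.
F is an owners-association assessment lien, so it outranks all other liens regardless of date.
Remaining liens by effective date: B (May 4, 2017), D (Jul 11, 2017), C (Aug 26, 2017), E (Mar 9, 2018), A (Sep 29, 2018).
B would otherwise be senior to A, so under the subordination agreement B and A exchange positions.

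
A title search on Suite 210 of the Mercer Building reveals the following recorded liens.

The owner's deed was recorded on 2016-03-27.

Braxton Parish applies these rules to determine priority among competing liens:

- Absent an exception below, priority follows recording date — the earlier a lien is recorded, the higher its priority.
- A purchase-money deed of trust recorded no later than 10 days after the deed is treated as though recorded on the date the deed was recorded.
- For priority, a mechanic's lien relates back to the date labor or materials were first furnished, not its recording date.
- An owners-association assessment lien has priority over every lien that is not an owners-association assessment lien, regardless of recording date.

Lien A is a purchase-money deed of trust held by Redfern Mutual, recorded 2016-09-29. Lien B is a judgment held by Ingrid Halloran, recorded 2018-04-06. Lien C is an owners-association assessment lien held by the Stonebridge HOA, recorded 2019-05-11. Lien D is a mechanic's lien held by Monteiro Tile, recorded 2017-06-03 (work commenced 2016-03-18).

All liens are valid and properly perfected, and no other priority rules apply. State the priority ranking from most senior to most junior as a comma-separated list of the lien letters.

First, effective dates: A was recorded 186 days after the deed, outside the 10-day window, so it keeps its recording date; D is treated as recorded 2016-03-18, the work-commencement date.
C is an owners-association assessment lien, so it outranks all other liens regardless of date.
The other liens, earliest effective date first: D (2016-03-18), A (2016-09-29), B (2018-04-06).

C, D, A, B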